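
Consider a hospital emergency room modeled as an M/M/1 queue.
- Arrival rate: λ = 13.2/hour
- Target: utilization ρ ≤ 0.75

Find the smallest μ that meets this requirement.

ρ = λ/μ, so μ = λ/ρ
μ ≥ 13.2/0.75 = 17.6000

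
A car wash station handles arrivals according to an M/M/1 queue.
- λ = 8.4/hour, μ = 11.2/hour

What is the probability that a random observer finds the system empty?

ρ = λ/μ = 8.4/11.2 = 0.7500
P(0) = 1 - ρ = 1 - 0.7500 = 0.2500
The server is idle 25.00% of the time.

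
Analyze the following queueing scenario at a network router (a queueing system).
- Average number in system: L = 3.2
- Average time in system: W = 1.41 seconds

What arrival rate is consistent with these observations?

Little's Law: L = λW, so λ = L/W
λ = 3.2/1.41 = 2.2695 packets/second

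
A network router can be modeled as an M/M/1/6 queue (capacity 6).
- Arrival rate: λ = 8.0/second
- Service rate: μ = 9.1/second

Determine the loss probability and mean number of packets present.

ρ = λ/μ = 8.0/9.1 = 0.87912
P₀ = (1-ρ)/(1-ρ^(K+1)) = (1-0.87912)/(1-0.87912^7) = 0.12088/0.59418 = 0.2034
P_K = P₀×ρ^K = 0.20344 × 0.87912^6 = 0.20344 × 0.46162 = 0.09391
Blocking probability P_6 = 0.09391 (9.39%)
L = ρ[1 - (K+1)ρ^K + Kρ^(K+1)] / [(1-ρ)(1-ρ^(K+1))]
L = 0.87912 × (1 - 7×0.4616246 + 6×0.4058234) / ((1 - 0.87912) × (1 - 0.4058234)) = 2.4917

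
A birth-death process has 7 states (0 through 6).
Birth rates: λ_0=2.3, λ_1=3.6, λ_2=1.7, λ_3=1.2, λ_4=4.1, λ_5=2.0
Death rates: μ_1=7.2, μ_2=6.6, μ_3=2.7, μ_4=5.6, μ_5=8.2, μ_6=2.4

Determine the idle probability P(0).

Ratios P(n)/P(0) = (λ₀···λₙ₋₁)/(μ₁···μₙ):
P(1)/P(0) = (2.3)/(7.2) = 0.319444
P(2)/P(0) = (2.3×3.6)/(7.2×6.6) = 0.174242
P(3)/P(0) = (2.3×3.6×1.7)/(7.2×6.6×2.7) = 0.109708
P(4)/P(0) = (2.3×3.6×1.7×1.2)/(7.2×6.6×2.7×5.6) = 0.0235089
P(5)/P(0) = (2.3×3.6×1.7×1.2×4.1)/(7.2×6.6×2.7×5.6×8.2) = 0.0117544
P(6)/P(0) = (2.3×3.6×1.7×1.2×4.1×2.0)/(7.2×6.6×2.7×5.6×8.2×2.4) = 0.00979537

Normalization: ∑ P(n) = 1
P(0) × (1.00000 + 0.319444 + 0.174242 + 0.109708 + 0.0235089 + 0.0117544 + 0.00979537) = 1
P(0) × 1.6485 = 1
P(0) = 1/1.6485 = 0.6066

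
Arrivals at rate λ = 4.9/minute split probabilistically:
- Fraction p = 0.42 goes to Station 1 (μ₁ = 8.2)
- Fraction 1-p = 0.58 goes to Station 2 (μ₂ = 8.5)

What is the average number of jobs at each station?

Effective rates: λ₁ = 4.9×0.42 = 2.058, λ₂ = 4.9×0.58 = 2.842
Station 1: ρ₁ = 2.058/8.2 = 0.2510, L₁ = ρ₁/(1-ρ₁) = 0.2510/(1-0.2510) = 0.3351
Station 2: ρ₂ = 2.842/8.5 = 0.33435, L₂ = ρ₂/(1-ρ₂) = 0.33435/(1-0.33435) = 0.5023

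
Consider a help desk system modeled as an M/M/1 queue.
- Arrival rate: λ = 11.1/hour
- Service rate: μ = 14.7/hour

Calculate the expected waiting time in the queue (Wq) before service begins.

First, compute utilization: ρ = λ/μ = 11.1/14.7 = 0.7551
For M/M/1: Wq = λ/(μ(μ-λ))
Wq = 11.1/(14.7 × (14.7-11.1))
Wq = 11.1/(14.7 × 3.60)
Wq = 0.2098 hours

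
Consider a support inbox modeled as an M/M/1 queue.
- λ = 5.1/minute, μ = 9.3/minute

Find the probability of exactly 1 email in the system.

ρ = λ/μ = 5.1/9.3 = 0.5484
P(n) = (1-ρ)ρⁿ
P(1) = (1-0.5484) × 0.5484^1
P(1) = 0.4516 × 0.5484
P(1) = 0.2477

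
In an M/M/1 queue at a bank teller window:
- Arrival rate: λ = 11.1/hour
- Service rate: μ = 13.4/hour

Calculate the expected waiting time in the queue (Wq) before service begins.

First, compute utilization: ρ = λ/μ = 11.1/13.4 = 0.8284
For M/M/1: Wq = λ/(μ(μ-λ))
Wq = 11.1/(13.4 × (13.4-11.1))
Wq = 11.1/(13.4 × 2.30)
Wq = 0.3602 hours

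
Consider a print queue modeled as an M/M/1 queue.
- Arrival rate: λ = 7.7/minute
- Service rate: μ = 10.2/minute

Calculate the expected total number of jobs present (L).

ρ = λ/μ = 7.7/10.2 = 0.7549
For M/M/1: L = λ/(μ-λ)
L = 7.7/(10.2-7.7) = 7.7/2.50
L = 3.0800 jobs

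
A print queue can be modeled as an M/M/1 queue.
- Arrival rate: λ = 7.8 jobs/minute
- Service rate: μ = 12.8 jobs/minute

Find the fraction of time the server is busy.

Server utilization: ρ = λ/μ
ρ = 7.8/12.8 = 0.6094
The server is busy 60.94% of the time.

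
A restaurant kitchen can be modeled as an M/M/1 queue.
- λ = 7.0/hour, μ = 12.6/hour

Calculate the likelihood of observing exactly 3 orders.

ρ = λ/μ = 7.0/12.6 = 0.55556
P(n) = (1-ρ)ρⁿ
P(3) = (1-0.55556) × 0.55556^3
P(3) = 0.4444 × 0.1715
P(3) = 0.07621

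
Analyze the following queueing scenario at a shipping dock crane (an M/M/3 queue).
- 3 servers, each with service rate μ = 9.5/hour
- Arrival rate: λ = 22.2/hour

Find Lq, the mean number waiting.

Traffic intensity: ρ = λ/(cμ) = 22.2/(3×9.5) = 0.7789
Since ρ = 0.7789 < 1, system is stable.
Offered load a = λ/μ = cρ = 22.2/9.5 = 2.3368
P₀ = [ Σₙ₌₀^2 aⁿ/n! + a^3/(3!(1-ρ)) ]⁻¹
Σ = a^0/0! + a^1/1! + a^2/2! = 1.00000 + 2.33684 + 2.73042 = 6.0673
a^3/(3!(1-ρ)) = 12.76110/(6 × 0.2210526) = 9.6215
P₀ = 1/(6.0673 + 9.6215) = 0.06374
Lq = P₀·a^3·ρ / (3!(1-ρ)²) = 0.06374 × 12.7611 × 0.7789 / (6 × 0.04886) = 2.1611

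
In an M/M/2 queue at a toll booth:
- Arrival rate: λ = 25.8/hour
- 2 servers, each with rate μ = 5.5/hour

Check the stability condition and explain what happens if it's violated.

Stability requires ρ = λ/(cμ) < 1
ρ = 25.8/(2 × 5.5) = 25.8/11.00 = 2.3455
Since 2.3455 ≥ 1, the system is UNSTABLE.
Need c > λ/μ = 25.8/5.5 = 4.69.
Minimum servers needed: c = 5.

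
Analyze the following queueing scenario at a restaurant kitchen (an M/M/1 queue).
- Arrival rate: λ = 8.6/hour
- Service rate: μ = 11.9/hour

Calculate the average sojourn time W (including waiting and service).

First, compute utilization: ρ = λ/μ = 8.6/11.9 = 0.7227
For M/M/1: W = 1/(μ-λ)
W = 1/(11.9-8.6) = 1/3.30
W = 0.3030 hours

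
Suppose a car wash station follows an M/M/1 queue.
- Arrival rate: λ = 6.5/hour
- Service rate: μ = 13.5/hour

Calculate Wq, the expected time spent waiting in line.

First, compute utilization: ρ = λ/μ = 6.5/13.5 = 0.4815
For M/M/1: Wq = λ/(μ(μ-λ))
Wq = 6.5/(13.5 × (13.5-6.5))
Wq = 6.5/(13.5 × 7.00)
Wq = 0.06878 hours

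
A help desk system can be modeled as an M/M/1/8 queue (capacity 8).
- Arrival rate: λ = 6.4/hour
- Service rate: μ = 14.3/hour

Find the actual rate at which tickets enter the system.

ρ = λ/μ = 6.4/14.3 = 0.44755
P₀ = (1-ρ)/(1-ρ^(K+1)) = (1-0.44755)/(1-0.44755^9) = 0.5524/0.9993 = 0.5528
P_K = P₀×ρ^K = 0.55285 × 0.44755^8 = 0.55285 × 0.0016097 = 0.0008899
λ_eff = λ(1-P_K) = 6.4 × (1 - 0.0008899) = 6.4 × 0.99911 = 6.3943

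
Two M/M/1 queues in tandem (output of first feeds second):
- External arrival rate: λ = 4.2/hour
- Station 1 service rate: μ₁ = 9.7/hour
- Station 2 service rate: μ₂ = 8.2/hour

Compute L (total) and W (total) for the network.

By Jackson's theorem, each station behaves as independent M/M/1.
Station 1: ρ₁ = 4.2/9.7 = 0.4330, L₁ = ρ₁/(1-ρ₁) = λ/(μ₁-λ) = 4.2/5.50 = 0.7636
Station 2: ρ₂ = 4.2/8.2 = 0.5122, L₂ = ρ₂/(1-ρ₂) = λ/(μ₂-λ) = 4.2/4.00 = 1.0500
Total: L = L₁ + L₂ = 0.7636 + 1.0500 = 1.8136
W = L/λ = 1.8136/4.2 = 0.4318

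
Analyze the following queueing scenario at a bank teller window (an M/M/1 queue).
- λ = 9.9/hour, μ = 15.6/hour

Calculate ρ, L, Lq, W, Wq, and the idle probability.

Step 1: ρ = λ/μ = 9.9/15.6 = 0.6346
Step 2: L = λ/(μ-λ) = 9.9/5.70 = 1.7368
Step 3: Lq = λ²/(μ(μ-λ)) = 98.01/(15.6×5.70) = 1.1022
Step 4: W = 1/(μ-λ) = 1/5.70 = 0.175439
Step 5: Wq = λ/(μ(μ-λ)) = 9.9/(15.6×5.70) = 0.1113
Step 6: P(0) = 1-ρ = 0.3654
Verify: L = λW = 9.9×0.175439 = 1.7368 ✔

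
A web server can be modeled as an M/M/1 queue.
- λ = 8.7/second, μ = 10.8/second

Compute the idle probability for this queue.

ρ = λ/μ = 8.7/10.8 = 0.8056
P(0) = 1 - ρ = 1 - 0.8056 = 0.1944
The server is idle 19.44% of the time.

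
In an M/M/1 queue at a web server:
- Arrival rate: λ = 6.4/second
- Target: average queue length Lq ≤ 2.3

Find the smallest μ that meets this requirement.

For M/M/1: Lq = λ²/(μ(μ-λ))
Need Lq ≤ 2.3, i.e. μ(μ-λ) ≥ λ²/2.3
μ² - 6.4μ - 40.96/2.3 ≥ 0  →  μ² - 6.4μ - 17.8087 ≥ 0
Quadratic formula (positive root): μ = [λ + √(λ² + 4×17.8087)]/2
Discriminant: 40.96 + 4×17.8087 = 112.1948, √112.1948 = 10.5922
μ ≥ (6.4 + 10.5922)/2 = 8.4961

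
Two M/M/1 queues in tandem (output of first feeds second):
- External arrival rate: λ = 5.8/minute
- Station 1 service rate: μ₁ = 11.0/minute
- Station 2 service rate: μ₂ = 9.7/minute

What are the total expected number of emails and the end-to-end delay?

By Jackson's theorem, each station behaves as independent M/M/1.
Station 1: ρ₁ = 5.8/11.0 = 0.5273, L₁ = ρ₁/(1-ρ₁) = λ/(μ₁-λ) = 5.8/5.20 = 1.1154
Station 2: ρ₂ = 5.8/9.7 = 0.5979, L₂ = ρ₂/(1-ρ₂) = λ/(μ₂-λ) = 5.8/3.90 = 1.4872
Total: L = L₁ + L₂ = 1.1154 + 1.4872 = 2.6026
W = L/λ = 2.6026/5.8 = 0.4487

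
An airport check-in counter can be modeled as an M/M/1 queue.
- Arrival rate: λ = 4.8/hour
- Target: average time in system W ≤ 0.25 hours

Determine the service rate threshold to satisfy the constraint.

For M/M/1: W = 1/(μ-λ)
Need W ≤ 0.25, so 1/(μ-λ) ≤ 0.25
μ - λ ≥ 1/0.25 = 4.0000
μ ≥ 4.8 + 4.0000 = 8.8000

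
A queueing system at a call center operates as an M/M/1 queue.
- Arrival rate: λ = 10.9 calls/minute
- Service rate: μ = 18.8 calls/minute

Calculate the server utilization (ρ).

Server utilization: ρ = λ/μ
ρ = 10.9/18.8 = 0.5798
The server is busy 57.98% of the time.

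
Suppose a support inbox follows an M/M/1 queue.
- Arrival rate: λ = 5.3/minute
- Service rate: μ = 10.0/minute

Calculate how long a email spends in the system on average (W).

First, compute utilization: ρ = λ/μ = 5.3/10.0 = 0.5300
For M/M/1: W = 1/(μ-λ)
W = 1/(10.0-5.3) = 1/4.70
W = 0.2128 minutes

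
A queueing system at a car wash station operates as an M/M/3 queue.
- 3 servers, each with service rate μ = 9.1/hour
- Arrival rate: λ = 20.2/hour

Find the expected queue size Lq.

Traffic intensity: ρ = λ/(cμ) = 20.2/(3×9.1) = 0.7399
Since ρ = 0.7399 < 1, system is stable.
Offered load a = λ/μ = cρ = 20.2/9.1 = 2.2198
P₀ = [ Σₙ₌₀^2 aⁿ/n! + a^3/(3!(1-ρ)) ]⁻¹
Σ = a^0/0! + a^1/1! + a^2/2! = 1.0000 + 2.2198 + 2.4637 = 5.6835
a^3/(3!(1-ρ)) = 10.9378/(6 × 0.260073) = 7.0094
P₀ = 1/(5.6835 + 7.0094) = 0.07878
Lq = P₀·a^3·ρ / (3!(1-ρ)²) = 0.078784 × 10.9378 × 0.73993 / (6 × 0.067638) = 1.5711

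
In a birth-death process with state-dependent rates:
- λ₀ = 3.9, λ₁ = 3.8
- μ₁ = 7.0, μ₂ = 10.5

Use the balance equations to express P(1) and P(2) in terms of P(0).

Balance equations:
State 0: λ₀P₀ = μ₁P₁ → P₁ = (λ₀/μ₁)P₀ = (3.9/7.0)P₀ = 0.5571P₀
State 1: P₂ = (λ₀λ₁)/(μ₁μ₂)P₀ = (3.9×3.8)/(7.0×10.5)P₀ = 0.2016P₀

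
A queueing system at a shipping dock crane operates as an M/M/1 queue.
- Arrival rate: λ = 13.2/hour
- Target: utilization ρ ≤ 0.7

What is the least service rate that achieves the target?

ρ = λ/μ, so μ = λ/ρ
μ ≥ 13.2/0.7 = 18.8571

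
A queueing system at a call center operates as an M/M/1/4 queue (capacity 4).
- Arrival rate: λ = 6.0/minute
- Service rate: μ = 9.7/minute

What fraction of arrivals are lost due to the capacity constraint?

ρ = λ/μ = 6.0/9.7 = 0.61856
P₀ = (1-ρ)/(1-ρ^(K+1)) = (1-0.61856)/(1-0.61856^5) = 0.3814/0.9094 = 0.4194
P_K = P₀×ρ^K = 0.4194 × 0.61856^4 = 0.4194 × 0.1464 = 0.06140
Blocking probability = 6.14%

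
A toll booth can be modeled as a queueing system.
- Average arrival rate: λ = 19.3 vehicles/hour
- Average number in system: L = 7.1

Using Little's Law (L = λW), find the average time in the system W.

Little's Law: L = λW, so W = L/λ
W = 7.1/19.3 = 0.3679 hours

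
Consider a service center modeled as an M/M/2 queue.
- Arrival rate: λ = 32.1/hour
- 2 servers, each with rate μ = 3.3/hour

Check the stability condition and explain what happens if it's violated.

Stability requires ρ = λ/(cμ) < 1
ρ = 32.1/(2 × 3.3) = 32.1/6.60 = 4.8636
Since 4.8636 ≥ 1, the system is UNSTABLE.
Need c > λ/μ = 32.1/3.3 = 9.73.
Minimum servers needed: c = 10.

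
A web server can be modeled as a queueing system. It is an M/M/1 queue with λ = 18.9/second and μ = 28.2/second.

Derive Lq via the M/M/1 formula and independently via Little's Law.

Method 1 (direct): Lq = λ²/(μ(μ-λ)) = 357.21/(28.2 × 9.30) = 1.3620

Method 2 (Little's Law):
W = 1/(μ-λ) = 1/9.30 = 0.107527
Wq = W - 1/μ = 0.107527 - 0.0354610 = 0.072066
Lq = λWq = 18.9 × 0.072066 = 1.3620 ✔ (matches Method 1)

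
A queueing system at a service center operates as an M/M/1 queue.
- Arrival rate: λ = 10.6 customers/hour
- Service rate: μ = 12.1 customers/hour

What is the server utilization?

Server utilization: ρ = λ/μ
ρ = 10.6/12.1 = 0.8760
The server is busy 87.60% of the time.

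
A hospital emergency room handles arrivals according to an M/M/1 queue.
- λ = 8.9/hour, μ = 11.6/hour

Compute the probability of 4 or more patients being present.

ρ = λ/μ = 8.9/11.6 = 0.76724
P(N ≥ n) = ρⁿ
P(N ≥ 4) = 0.76724^4
P(N ≥ 4) = 0.3465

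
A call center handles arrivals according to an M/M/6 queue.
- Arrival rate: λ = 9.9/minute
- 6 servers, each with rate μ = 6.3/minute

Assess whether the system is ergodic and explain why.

Stability requires ρ = λ/(cμ) < 1
ρ = 9.9/(6 × 6.3) = 9.9/37.80 = 0.2619
Since 0.2619 < 1, the system is STABLE.
The servers are busy 26.19% of the time.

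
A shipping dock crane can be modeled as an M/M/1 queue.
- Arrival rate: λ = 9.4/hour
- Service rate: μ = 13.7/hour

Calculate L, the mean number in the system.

ρ = λ/μ = 9.4/13.7 = 0.6861
For M/M/1: L = λ/(μ-λ)
L = 9.4/(13.7-9.4) = 9.4/4.30
L = 2.1860 containers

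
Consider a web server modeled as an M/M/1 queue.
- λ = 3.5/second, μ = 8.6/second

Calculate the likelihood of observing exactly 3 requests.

ρ = λ/μ = 3.5/8.6 = 0.406977
P(n) = (1-ρ)ρⁿ
P(3) = (1-0.406977) × 0.406977^3
P(3) = 0.5930 × 0.06741
P(3) = 0.03997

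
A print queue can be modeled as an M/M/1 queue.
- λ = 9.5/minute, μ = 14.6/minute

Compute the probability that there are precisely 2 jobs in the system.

ρ = λ/μ = 9.5/14.6 = 0.6507
P(n) = (1-ρ)ρⁿ
P(2) = (1-0.6507) × 0.6507^2
P(2) = 0.3493 × 0.4234
P(2) = 0.1479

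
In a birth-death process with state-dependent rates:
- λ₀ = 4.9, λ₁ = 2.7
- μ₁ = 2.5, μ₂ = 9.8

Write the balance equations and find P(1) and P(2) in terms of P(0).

Balance equations:
State 0: λ₀P₀ = μ₁P₁ → P₁ = (λ₀/μ₁)P₀ = (4.9/2.5)P₀ = 1.9600P₀
State 1: P₂ = (λ₀λ₁)/(μ₁μ₂)P₀ = (4.9×2.7)/(2.5×9.8)P₀ = 0.5400P₀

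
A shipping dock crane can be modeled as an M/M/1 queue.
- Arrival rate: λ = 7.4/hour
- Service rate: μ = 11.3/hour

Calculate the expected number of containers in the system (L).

ρ = λ/μ = 7.4/11.3 = 0.6549
For M/M/1: L = λ/(μ-λ)
L = 7.4/(11.3-7.4) = 7.4/3.90
L = 1.8974 containers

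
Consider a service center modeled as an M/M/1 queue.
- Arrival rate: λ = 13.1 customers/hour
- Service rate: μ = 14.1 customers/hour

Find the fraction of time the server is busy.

Server utilization: ρ = λ/μ
ρ = 13.1/14.1 = 0.9291
The server is busy 92.91% of the time.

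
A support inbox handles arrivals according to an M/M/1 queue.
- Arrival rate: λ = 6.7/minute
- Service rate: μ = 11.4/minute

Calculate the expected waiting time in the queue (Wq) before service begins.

First, compute utilization: ρ = λ/μ = 6.7/11.4 = 0.5877
For M/M/1: Wq = λ/(μ(μ-λ))
Wq = 6.7/(11.4 × (11.4-6.7))
Wq = 6.7/(11.4 × 4.70)
Wq = 0.1250 minutes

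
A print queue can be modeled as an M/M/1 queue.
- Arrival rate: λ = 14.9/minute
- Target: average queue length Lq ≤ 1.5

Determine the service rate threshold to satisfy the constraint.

For M/M/1: Lq = λ²/(μ(μ-λ))
Need Lq ≤ 1.5, i.e. μ(μ-λ) ≥ λ²/1.5
μ² - 14.9μ - 222.01/1.5 ≥ 0  →  μ² - 14.9μ - 148.00667 ≥ 0
Quadratic formula (positive root): μ = [λ + √(λ² + 4×148.00667)]/2
Discriminant: 222.01 + 4×148.00667 = 814.0367, √814.0367 = 28.5313
μ ≥ (14.9 + 28.5313)/2 = 21.7157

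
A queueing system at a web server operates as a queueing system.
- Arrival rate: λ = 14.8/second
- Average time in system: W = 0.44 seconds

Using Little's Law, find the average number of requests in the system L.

Little's Law: L = λW
L = 14.8 × 0.44 = 6.5120 requests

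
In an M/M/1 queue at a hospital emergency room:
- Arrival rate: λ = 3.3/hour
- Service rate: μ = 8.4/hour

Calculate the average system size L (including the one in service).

ρ = λ/μ = 3.3/8.4 = 0.3929
For M/M/1: L = λ/(μ-λ)
L = 3.3/(8.4-3.3) = 3.3/5.10
L = 0.6471 patients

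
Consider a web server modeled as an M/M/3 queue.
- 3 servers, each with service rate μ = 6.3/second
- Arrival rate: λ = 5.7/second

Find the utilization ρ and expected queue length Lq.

Traffic intensity: ρ = λ/(cμ) = 5.7/(3×6.3) = 0.3016
Since ρ = 0.3016 < 1, system is stable.
Offered load a = λ/μ = cρ = 5.7/6.3 = 0.9048
P₀ = [ Σₙ₌₀^2 aⁿ/n! + a^3/(3!(1-ρ)) ]⁻¹
Σ = a^0/0! + a^1/1! + a^2/2! = 1.0000 + 0.9048 + 0.4093 = 2.3141
a^3/(3!(1-ρ)) = 0.7406/(6 × 0.6984) = 0.1767
P₀ = 1/(2.3141 + 0.1767) = 0.4015
Lq = P₀·a^3·ρ / (3!(1-ρ)²) = 0.4015 × 0.7406 × 0.3016 / (6 × 0.4878) = 0.03064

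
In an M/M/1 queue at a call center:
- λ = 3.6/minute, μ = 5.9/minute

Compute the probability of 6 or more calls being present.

ρ = λ/μ = 3.6/5.9 = 0.61017
P(N ≥ n) = ρⁿ
P(N ≥ 6) = 0.61017^6
P(N ≥ 6) = 0.05161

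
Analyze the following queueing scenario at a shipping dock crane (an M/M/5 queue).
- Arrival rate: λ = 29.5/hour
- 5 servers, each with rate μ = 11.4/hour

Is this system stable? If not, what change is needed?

Stability requires ρ = λ/(cμ) < 1
ρ = 29.5/(5 × 11.4) = 29.5/57.00 = 0.5175
Since 0.5175 < 1, the system is STABLE.
The servers are busy 51.75% of the time.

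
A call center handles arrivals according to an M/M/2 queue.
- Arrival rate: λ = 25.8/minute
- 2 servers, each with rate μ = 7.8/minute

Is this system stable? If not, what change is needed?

Stability requires ρ = λ/(cμ) < 1
ρ = 25.8/(2 × 7.8) = 25.8/15.60 = 1.6538
Since 1.6538 ≥ 1, the system is UNSTABLE.
Need c > λ/μ = 25.8/7.8 = 3.31.
Minimum servers needed: c = 4.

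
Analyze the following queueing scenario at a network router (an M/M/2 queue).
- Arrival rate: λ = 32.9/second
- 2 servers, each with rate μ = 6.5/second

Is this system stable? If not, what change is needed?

Stability requires ρ = λ/(cμ) < 1
ρ = 32.9/(2 × 6.5) = 32.9/13.00 = 2.5308
Since 2.5308 ≥ 1, the system is UNSTABLE.
Need c > λ/μ = 32.9/6.5 = 5.06.
Minimum servers needed: c = 6.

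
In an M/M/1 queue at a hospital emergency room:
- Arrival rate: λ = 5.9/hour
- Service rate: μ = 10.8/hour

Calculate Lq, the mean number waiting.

ρ = λ/μ = 5.9/10.8 = 0.5463
For M/M/1: Lq = λ²/(μ(μ-λ))
Lq = 34.81/(10.8 × 4.90)
Lq = 0.6578 patients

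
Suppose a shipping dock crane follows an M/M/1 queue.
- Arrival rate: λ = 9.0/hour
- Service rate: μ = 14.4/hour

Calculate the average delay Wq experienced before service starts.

First, compute utilization: ρ = λ/μ = 9.0/14.4 = 0.6250
For M/M/1: Wq = λ/(μ(μ-λ))
Wq = 9.0/(14.4 × (14.4-9.0))
Wq = 9.0/(14.4 × 5.40)
Wq = 0.1157 hours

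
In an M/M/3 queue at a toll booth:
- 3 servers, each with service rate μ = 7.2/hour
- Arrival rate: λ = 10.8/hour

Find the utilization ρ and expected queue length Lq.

Traffic intensity: ρ = λ/(cμ) = 10.8/(3×7.2) = 0.5000
Since ρ = 0.5000 < 1, system is stable.
Offered load a = λ/μ = cρ = 10.8/7.2 = 1.5000
P₀ = [ Σₙ₌₀^2 aⁿ/n! + a^3/(3!(1-ρ)) ]⁻¹
Σ = a^0/0! + a^1/1! + a^2/2! = 1.0000 + 1.5000 + 1.1250 = 3.6250
a^3/(3!(1-ρ)) = 3.3750/(6 × 0.5000) = 1.1250
P₀ = 1/(3.6250 + 1.1250) = 0.2105
Lq = P₀·a^3·ρ / (3!(1-ρ)²) = 0.2105 × 3.3750 × 0.5000 / (6 × 0.2500) = 0.2368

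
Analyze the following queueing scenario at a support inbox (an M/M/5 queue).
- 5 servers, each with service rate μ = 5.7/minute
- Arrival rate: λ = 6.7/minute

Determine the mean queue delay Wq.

Traffic intensity: ρ = λ/(cμ) = 6.7/(5×5.7) = 0.2351
Since ρ = 0.2351 < 1, system is stable.
Offered load a = λ/μ = cρ = 6.7/5.7 = 1.1754
P₀ = [ Σₙ₌₀^4 aⁿ/n! + a^5/(5!(1-ρ)) ]⁻¹
Σ = a^0/0! + a^1/1! + a^2/2! + a^3/3! + a^4/4! = 1.0000 + 1.1754 + 0.69083 + 0.27068 + 0.079541 = 3.2165
a^5/(5!(1-ρ)) = 2.2439/(120 × 0.7649) = 0.02445
P₀ = 1/(3.2165 + 0.02445) = 0.3086
Lq = P₀·a^5·ρ / (5!(1-ρ)²) = 0.30855 × 2.2439 × 0.23509 / (120 × 0.58509) = 0.002318
Wq = Lq/λ = 0.002318/6.7 = 0.0003460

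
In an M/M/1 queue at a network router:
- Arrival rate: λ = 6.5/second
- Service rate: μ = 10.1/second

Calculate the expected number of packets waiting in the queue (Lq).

ρ = λ/μ = 6.5/10.1 = 0.6436
For M/M/1: Lq = λ²/(μ(μ-λ))
Lq = 42.25/(10.1 × 3.60)
Lq = 1.1620 packets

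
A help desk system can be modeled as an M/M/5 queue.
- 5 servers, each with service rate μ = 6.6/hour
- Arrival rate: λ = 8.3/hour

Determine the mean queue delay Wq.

Traffic intensity: ρ = λ/(cμ) = 8.3/(5×6.6) = 0.2515
Since ρ = 0.2515 < 1, system is stable.
Offered load a = λ/μ = cρ = 8.3/6.6 = 1.2576
P₀ = [ Σₙ₌₀^4 aⁿ/n! + a^5/(5!(1-ρ)) ]⁻¹
Σ = a^0/0! + a^1/1! + a^2/2! + a^3/3! + a^4/4! = 1.0000 + 1.2576 + 0.7907 + 0.3315 + 0.1042 = 3.4840
a^5/(5!(1-ρ)) = 3.1454/(120 × 0.7485) = 0.03502
P₀ = 1/(3.4840 + 0.03502) = 0.2842
Lq = P₀·a^5·ρ / (5!(1-ρ)²) = 0.2842 × 3.1454 × 0.2515 / (120 × 0.5602) = 0.003344
Wq = Lq/λ = 0.003344/8.3 = 0.0004029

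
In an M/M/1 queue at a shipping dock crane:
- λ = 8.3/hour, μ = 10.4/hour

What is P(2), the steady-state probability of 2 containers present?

ρ = λ/μ = 8.3/10.4 = 0.7981
P(n) = (1-ρ)ρⁿ
P(2) = (1-0.7981) × 0.7981^2
P(2) = 0.2019 × 0.6370
P(2) = 0.1286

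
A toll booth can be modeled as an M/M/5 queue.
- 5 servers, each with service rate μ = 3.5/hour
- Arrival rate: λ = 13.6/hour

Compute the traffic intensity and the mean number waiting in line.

Traffic intensity: ρ = λ/(cμ) = 13.6/(5×3.5) = 0.7771
Since ρ = 0.7771 < 1, system is stable.
Offered load a = λ/μ = cρ = 13.6/3.5 = 3.8857
P₀ = [ Σₙ₌₀^4 aⁿ/n! + a^5/(5!(1-ρ)) ]⁻¹
Σ = a^0/0! + a^1/1! + a^2/2! + a^3/3! + a^4/4! = 1.00000 + 3.88571 + 7.54939 + 9.77825 + 9.49888 = 31.7122
a^5/(5!(1-ρ)) = 885.8380/(120 × 0.222857) = 33.1243
P₀ = 1/(31.7122 + 33.1243) = 0.01542
Lq = P₀·a^5·ρ / (5!(1-ρ)²) = 0.0154234 × 885.8380 × 0.777143 / (120 × 0.0496653) = 1.7816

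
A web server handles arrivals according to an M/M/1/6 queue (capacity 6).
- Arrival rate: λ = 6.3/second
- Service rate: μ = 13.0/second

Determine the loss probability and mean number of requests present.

ρ = λ/μ = 6.3/13.0 = 0.48462
P₀ = (1-ρ)/(1-ρ^(K+1)) = (1-0.48462)/(1-0.48462^7) = 0.51538/0.99372 = 0.5186
P_K = P₀×ρ^K = 0.51864 × 0.48462^6 = 0.51864 × 0.012954 = 0.006718
Blocking probability P_6 = 0.006718 (0.67%)
L = ρ[1 - (K+1)ρ^K + Kρ^(K+1)] / [(1-ρ)(1-ρ^(K+1))]
L = 0.48462 × (1 - 7×0.01295 + 6×0.006278) / ((1 - 0.48462) × (1 - 0.006278)) = 0.8961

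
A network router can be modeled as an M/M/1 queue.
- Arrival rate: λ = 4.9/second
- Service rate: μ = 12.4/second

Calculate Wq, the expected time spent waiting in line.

First, compute utilization: ρ = λ/μ = 4.9/12.4 = 0.3952
For M/M/1: Wq = λ/(μ(μ-λ))
Wq = 4.9/(12.4 × (12.4-4.9))
Wq = 4.9/(12.4 × 7.50)
Wq = 0.05269 seconds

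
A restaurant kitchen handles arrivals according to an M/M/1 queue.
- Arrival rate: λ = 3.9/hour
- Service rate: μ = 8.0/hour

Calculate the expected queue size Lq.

ρ = λ/μ = 3.9/8.0 = 0.4875
For M/M/1: Lq = λ²/(μ(μ-λ))
Lq = 15.21/(8.0 × 4.10)
Lq = 0.4637 orders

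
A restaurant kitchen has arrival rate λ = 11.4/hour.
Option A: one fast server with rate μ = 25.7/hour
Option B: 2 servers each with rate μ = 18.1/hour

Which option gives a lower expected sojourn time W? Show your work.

Option A: single server μ = 25.7 (M/M/1)
  ρ_A = 11.4/25.7 = 0.4436
  W_A = 1/(μ-λ) = 1/(25.7-11.4) = 1/14.30 = 0.06993

Option B: 2 servers μ = 18.1 (M/M/2)
  ρ_B = λ/(cμ) = 11.4/(2×18.1) = 0.3149
  Offered load a = λ/μ = cρ = 11.4/18.1 = 0.6298
  P₀ = [ Σₙ₌₀^1 aⁿ/n! + a^2/(2!(1-ρ)) ]⁻¹
  Σ = a^0/0! + a^1/1! = 1.0000 + 0.6298 = 1.6298
  a^2/(2!(1-ρ)) = 0.3967/(2 × 0.6851) = 0.2895
  P₀ = 1/(1.6298 + 0.2895) = 0.5210
  Lq = P₀·a^2·ρ / (2!(1-ρ)²) = 0.5210 × 0.3967 × 0.3149 / (2 × 0.4693) = 0.06934
  Wq_B = Lq/λ = 0.06934/11.4 = 0.006082
  W_B = Wq_B + 1/μ = 0.006082 + 0.05525 = 0.06133

Since W_B = 0.06133 < W_A = 0.06993, Option B (multiple servers) has the shorter time in system.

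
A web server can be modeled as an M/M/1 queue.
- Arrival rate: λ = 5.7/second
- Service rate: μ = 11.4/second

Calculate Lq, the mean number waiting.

ρ = λ/μ = 5.7/11.4 = 0.5000
For M/M/1: Lq = λ²/(μ(μ-λ))
Lq = 32.49/(11.4 × 5.70)
Lq = 0.5000 requests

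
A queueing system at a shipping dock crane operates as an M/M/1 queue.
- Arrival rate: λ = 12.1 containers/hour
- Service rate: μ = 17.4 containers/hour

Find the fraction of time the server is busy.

Server utilization: ρ = λ/μ
ρ = 12.1/17.4 = 0.6954
The server is busy 69.54% of the time.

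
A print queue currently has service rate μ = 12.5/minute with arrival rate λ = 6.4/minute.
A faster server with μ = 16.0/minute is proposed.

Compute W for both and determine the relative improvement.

System 1: ρ₁ = 6.4/12.5 = 0.5120, W₁ = 1/(12.5-6.4) = 0.163934
System 2: ρ₂ = 6.4/16.0 = 0.4000, W₂ = 1/(16.0-6.4) = 0.104167
Improvement: (W₁-W₂)/W₁ = (0.163934-0.104167)/0.163934 = 36.46%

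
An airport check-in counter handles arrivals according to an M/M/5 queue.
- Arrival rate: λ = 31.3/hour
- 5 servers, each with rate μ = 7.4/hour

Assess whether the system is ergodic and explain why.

Stability requires ρ = λ/(cμ) < 1
ρ = 31.3/(5 × 7.4) = 31.3/37.00 = 0.8459
Since 0.8459 < 1, the system is STABLE.
The servers are busy 84.59% of the time.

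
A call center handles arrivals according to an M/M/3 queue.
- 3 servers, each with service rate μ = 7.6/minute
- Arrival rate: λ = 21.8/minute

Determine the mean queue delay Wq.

Traffic intensity: ρ = λ/(cμ) = 21.8/(3×7.6) = 0.9561
Since ρ = 0.9561 < 1, system is stable.
Offered load a = λ/μ = cρ = 21.8/7.6 = 2.8684
P₀ = [ Σₙ₌₀^2 aⁿ/n! + a^3/(3!(1-ρ)) ]⁻¹
Σ = a^0/0! + a^1/1! + a^2/2! = 1.0000 + 2.8684 + 4.1139 = 7.9823
a^3/(3!(1-ρ)) = 23.6009076/(6 × 0.0438596491) = 89.6834
P₀ = 1/(7.9823 + 89.6834) = 0.01024
Lq = P₀·a^3·ρ / (3!(1-ρ)²) = 0.01023900 × 23.60091 × 0.9561404 / (6 × 0.001923669) = 20.0183
Wq = Lq/λ = 20.0183/21.8 = 0.9183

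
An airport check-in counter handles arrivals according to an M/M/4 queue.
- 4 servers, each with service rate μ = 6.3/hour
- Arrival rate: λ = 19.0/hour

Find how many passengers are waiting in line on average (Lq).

Traffic intensity: ρ = λ/(cμ) = 19.0/(4×6.3) = 0.7540
Since ρ = 0.7540 < 1, system is stable.
Offered load a = λ/μ = cρ = 19.0/6.3 = 3.0159
P₀ = [ Σₙ₌₀^3 aⁿ/n! + a^4/(4!(1-ρ)) ]⁻¹
Σ = a^0/0! + a^1/1! + a^2/2! + a^3/3! = 1.0000 + 3.0159 + 4.5477 + 4.5718 = 13.1354
a^4/(4!(1-ρ)) = 82.7279/(24 × 0.246032) = 14.0104
P₀ = 1/(13.1354 + 14.0104) = 0.03684
Lq = P₀·a^4·ρ / (4!(1-ρ)²) = 0.036838 × 82.7279 × 0.75397 / (24 × 0.060532) = 1.5816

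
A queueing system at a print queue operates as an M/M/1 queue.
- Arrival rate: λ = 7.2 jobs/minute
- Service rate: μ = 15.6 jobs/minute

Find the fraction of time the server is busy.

Server utilization: ρ = λ/μ
ρ = 7.2/15.6 = 0.4615
The server is busy 46.15% of the time.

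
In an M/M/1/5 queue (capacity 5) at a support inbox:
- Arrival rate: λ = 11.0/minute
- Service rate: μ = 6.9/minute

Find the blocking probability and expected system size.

ρ = λ/μ = 11.0/6.9 = 1.5942
P₀ = (1-ρ)/(1-ρ^(K+1)) = (1-1.5942)/(1-1.5942^6) = -0.5942/-15.4156 = 0.03855
P_K = P₀×ρ^K = 0.038545 × 1.5942^5 = 0.038545 × 10.2971 = 0.3969
Blocking probability P_5 = 0.3969 (39.69%)
L = ρ[1 - (K+1)ρ^K + Kρ^(K+1)] / [(1-ρ)(1-ρ^(K+1))]
L = 1.5942 × (1 - 6×10.2971 + 5×16.4156) / ((1 - 1.5942) × (1 - 16.4156)) = 3.7063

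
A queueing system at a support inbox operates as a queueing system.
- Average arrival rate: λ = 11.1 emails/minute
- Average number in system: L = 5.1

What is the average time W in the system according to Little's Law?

Little's Law: L = λW, so W = L/λ
W = 5.1/11.1 = 0.4595 minutes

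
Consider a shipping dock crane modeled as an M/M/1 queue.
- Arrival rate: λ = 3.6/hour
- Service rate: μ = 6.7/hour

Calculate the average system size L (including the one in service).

ρ = λ/μ = 3.6/6.7 = 0.5373
For M/M/1: L = λ/(μ-λ)
L = 3.6/(6.7-3.6) = 3.6/3.10
L = 1.1613 containers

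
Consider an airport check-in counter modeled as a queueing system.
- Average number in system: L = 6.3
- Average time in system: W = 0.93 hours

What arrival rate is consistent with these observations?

Little's Law: L = λW, so λ = L/W
λ = 6.3/0.93 = 6.7742 passengers/hour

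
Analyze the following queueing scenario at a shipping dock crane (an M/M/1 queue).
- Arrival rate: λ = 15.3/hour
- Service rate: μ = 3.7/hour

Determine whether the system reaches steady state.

Stability requires ρ = λ/(cμ) < 1
ρ = 15.3/(1 × 3.7) = 15.3/3.70 = 4.1351
Since 4.1351 ≥ 1, the system is UNSTABLE.
Queue grows without bound. Need μ > λ = 15.3.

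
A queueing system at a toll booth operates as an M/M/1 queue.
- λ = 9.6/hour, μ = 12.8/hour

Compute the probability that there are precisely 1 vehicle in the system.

ρ = λ/μ = 9.6/12.8 = 0.7500
P(n) = (1-ρ)ρⁿ
P(1) = (1-0.7500) × 0.7500^1
P(1) = 0.2500 × 0.7500
P(1) = 0.1875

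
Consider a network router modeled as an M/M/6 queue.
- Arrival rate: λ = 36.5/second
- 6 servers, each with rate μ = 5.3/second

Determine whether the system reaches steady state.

Stability requires ρ = λ/(cμ) < 1
ρ = 36.5/(6 × 5.3) = 36.5/31.80 = 1.1478
Since 1.1478 ≥ 1, the system is UNSTABLE.
Need c > λ/μ = 36.5/5.3 = 6.89.
Minimum servers needed: c = 7.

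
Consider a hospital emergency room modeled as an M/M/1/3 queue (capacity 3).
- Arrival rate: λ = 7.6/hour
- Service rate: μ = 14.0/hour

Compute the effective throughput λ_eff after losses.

ρ = λ/μ = 7.6/14.0 = 0.54286
P₀ = (1-ρ)/(1-ρ^(K+1)) = (1-0.54286)/(1-0.54286^4) = 0.45714/0.91315 = 0.5006
P_K = P₀×ρ^K = 0.50062 × 0.54286^3 = 0.50062 × 0.15998 = 0.08009
λ_eff = λ(1-P_K) = 7.6 × (1 - 0.08009) = 7.6 × 0.91991 = 6.9913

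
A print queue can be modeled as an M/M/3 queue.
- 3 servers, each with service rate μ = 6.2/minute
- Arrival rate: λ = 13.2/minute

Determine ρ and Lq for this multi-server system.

Traffic intensity: ρ = λ/(cμ) = 13.2/(3×6.2) = 0.7097
Since ρ = 0.7097 < 1, system is stable.
Offered load a = λ/μ = cρ = 13.2/6.2 = 2.1290
P₀ = [ Σₙ₌₀^2 aⁿ/n! + a^3/(3!(1-ρ)) ]⁻¹
Σ = a^0/0! + a^1/1! + a^2/2! = 1.0000 + 2.1290 + 2.2664 = 5.3954
a^3/(3!(1-ρ)) = 9.6504/(6 × 0.29032) = 5.5401
P₀ = 1/(5.3954 + 5.5401) = 0.09145
Lq = P₀·a^3·ρ / (3!(1-ρ)²) = 0.09145 × 9.6504 × 0.7097 / (6 × 0.08429) = 1.2384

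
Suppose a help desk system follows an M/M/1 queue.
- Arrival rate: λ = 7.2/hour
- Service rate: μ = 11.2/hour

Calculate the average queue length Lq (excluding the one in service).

ρ = λ/μ = 7.2/11.2 = 0.6429
For M/M/1: Lq = λ²/(μ(μ-λ))
Lq = 51.84/(11.2 × 4.00)
Lq = 1.1571 tickets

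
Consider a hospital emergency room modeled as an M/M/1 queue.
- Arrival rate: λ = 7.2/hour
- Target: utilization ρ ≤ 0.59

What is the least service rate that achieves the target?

ρ = λ/μ, so μ = λ/ρ
μ ≥ 7.2/0.59 = 12.2034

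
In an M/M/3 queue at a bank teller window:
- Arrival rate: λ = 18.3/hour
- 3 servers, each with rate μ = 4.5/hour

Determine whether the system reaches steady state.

Stability requires ρ = λ/(cμ) < 1
ρ = 18.3/(3 × 4.5) = 18.3/13.50 = 1.3556
Since 1.3556 ≥ 1, the system is UNSTABLE.
Need c > λ/μ = 18.3/4.5 = 4.07.
Minimum servers needed: c = 5.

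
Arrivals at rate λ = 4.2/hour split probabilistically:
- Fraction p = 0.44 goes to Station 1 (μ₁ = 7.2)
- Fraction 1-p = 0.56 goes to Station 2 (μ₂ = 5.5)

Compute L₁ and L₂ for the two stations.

Effective rates: λ₁ = 4.2×0.44 = 1.848, λ₂ = 4.2×0.56 = 2.352
Station 1: ρ₁ = 1.848/7.2 = 0.25667, L₁ = ρ₁/(1-ρ₁) = 0.25667/(1-0.25667) = 0.3453
Station 2: ρ₂ = 2.352/5.5 = 0.427636, L₂ = ρ₂/(1-ρ₂) = 0.427636/(1-0.427636) = 0.7471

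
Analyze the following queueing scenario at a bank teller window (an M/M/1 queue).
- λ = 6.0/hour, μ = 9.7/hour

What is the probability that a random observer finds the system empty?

ρ = λ/μ = 6.0/9.7 = 0.6186
P(0) = 1 - ρ = 1 - 0.6186 = 0.3814
The server is idle 38.14% of the time.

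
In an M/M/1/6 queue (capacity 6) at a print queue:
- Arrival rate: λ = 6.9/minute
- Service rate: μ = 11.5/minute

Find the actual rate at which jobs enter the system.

ρ = λ/μ = 6.9/11.5 = 0.6000
P₀ = (1-ρ)/(1-ρ^(K+1)) = (1-0.6000)/(1-0.6000^7) = 0.4000/0.9720 = 0.4115
P_K = P₀×ρ^K = 0.4115 × 0.6000^6 = 0.4115 × 0.04666 = 0.01920
λ_eff = λ(1-P_K) = 6.9 × (1 - 0.01920) = 6.9 × 0.9808 = 6.7675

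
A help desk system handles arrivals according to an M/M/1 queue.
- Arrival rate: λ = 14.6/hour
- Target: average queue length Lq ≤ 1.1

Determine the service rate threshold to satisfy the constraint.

For M/M/1: Lq = λ²/(μ(μ-λ))
Need Lq ≤ 1.1, i.e. μ(μ-λ) ≥ λ²/1.1
μ² - 14.6μ - 213.16/1.1 ≥ 0  →  μ² - 14.6μ - 193.78182 ≥ 0
Quadratic formula (positive root): μ = [λ + √(λ² + 4×193.78182)]/2
Discriminant: 213.16 + 4×193.78182 = 988.2873, √988.2873 = 31.4370
μ ≥ (14.6 + 31.4370)/2 = 23.0185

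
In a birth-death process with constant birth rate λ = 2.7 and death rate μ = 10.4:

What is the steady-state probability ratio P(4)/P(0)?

For constant rates: P(n)/P(0) = (λ/μ)^n
P(4)/P(0) = (2.7/10.4)^4 = 0.25962^4 = 0.004543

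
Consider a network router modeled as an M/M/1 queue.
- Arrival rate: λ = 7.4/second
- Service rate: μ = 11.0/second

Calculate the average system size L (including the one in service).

ρ = λ/μ = 7.4/11.0 = 0.6727
For M/M/1: L = λ/(μ-λ)
L = 7.4/(11.0-7.4) = 7.4/3.60
L = 2.0556 packets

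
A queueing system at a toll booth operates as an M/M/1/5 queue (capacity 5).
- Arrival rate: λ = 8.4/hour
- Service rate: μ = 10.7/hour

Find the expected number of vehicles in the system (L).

ρ = λ/μ = 8.4/10.7 = 0.78505
P₀ = (1-ρ)/(1-ρ^(K+1)) = (1-0.78505)/(1-0.78505^6) = 0.2149/0.7659 = 0.2806
P_K = P₀×ρ^K = 0.2806468 × 0.78505^5 = 0.2806468 × 0.2981855 = 0.08368
L = ρ[1 - (K+1)ρ^K + Kρ^(K+1)] / [(1-ρ)(1-ρ^(K+1))]
L = 0.78505 × (1 - 6×0.298186 + 5×0.234091) / ((1 - 0.78505) × (1 - 0.234091)) = 1.8184 vehicles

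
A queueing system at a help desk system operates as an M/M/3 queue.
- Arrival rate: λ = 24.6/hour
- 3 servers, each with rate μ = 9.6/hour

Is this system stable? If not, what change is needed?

Stability requires ρ = λ/(cμ) < 1
ρ = 24.6/(3 × 9.6) = 24.6/28.80 = 0.8542
Since 0.8542 < 1, the system is STABLE.
The servers are busy 85.42% of the time.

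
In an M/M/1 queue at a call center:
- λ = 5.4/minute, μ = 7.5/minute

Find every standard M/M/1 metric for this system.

Step 1: ρ = λ/μ = 5.4/7.5 = 0.7200
Step 2: L = λ/(μ-λ) = 5.4/2.10 = 2.5714
Step 3: Lq = λ²/(μ(μ-λ)) = 29.16/(7.5×2.10) = 1.8514
Step 4: W = 1/(μ-λ) = 1/2.10 = 0.47619
Step 5: Wq = λ/(μ(μ-λ)) = 5.4/(7.5×2.10) = 0.3429
Step 6: P(0) = 1-ρ = 0.2800
Verify: L = λW = 5.4×0.47619 = 2.5714 ✔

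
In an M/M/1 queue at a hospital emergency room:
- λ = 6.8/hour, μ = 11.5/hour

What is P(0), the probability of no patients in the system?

ρ = λ/μ = 6.8/11.5 = 0.5913
P(0) = 1 - ρ = 1 - 0.5913 = 0.4087
The server is idle 40.87% of the time.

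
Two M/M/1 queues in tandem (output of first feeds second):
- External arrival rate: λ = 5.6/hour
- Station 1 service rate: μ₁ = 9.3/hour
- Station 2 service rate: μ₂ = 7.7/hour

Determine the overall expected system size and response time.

By Jackson's theorem, each station behaves as independent M/M/1.
Station 1: ρ₁ = 5.6/9.3 = 0.6022, L₁ = ρ₁/(1-ρ₁) = λ/(μ₁-λ) = 5.6/3.70 = 1.5135
Station 2: ρ₂ = 5.6/7.7 = 0.7273, L₂ = ρ₂/(1-ρ₂) = λ/(μ₂-λ) = 5.6/2.10 = 2.6667
Total: L = L₁ + L₂ = 1.5135 + 2.6667 = 4.1802
W = L/λ = 4.1802/5.6 = 0.7465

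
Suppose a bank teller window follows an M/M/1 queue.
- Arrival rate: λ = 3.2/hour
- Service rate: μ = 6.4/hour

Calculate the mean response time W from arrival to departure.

First, compute utilization: ρ = λ/μ = 3.2/6.4 = 0.5000
For M/M/1: W = 1/(μ-λ)
W = 1/(6.4-3.2) = 1/3.20
W = 0.3125 hours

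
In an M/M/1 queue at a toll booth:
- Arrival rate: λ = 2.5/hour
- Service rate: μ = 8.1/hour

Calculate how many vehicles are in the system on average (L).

ρ = λ/μ = 2.5/8.1 = 0.3086
For M/M/1: L = λ/(μ-λ)
L = 2.5/(8.1-2.5) = 2.5/5.60
L = 0.4464 vehicles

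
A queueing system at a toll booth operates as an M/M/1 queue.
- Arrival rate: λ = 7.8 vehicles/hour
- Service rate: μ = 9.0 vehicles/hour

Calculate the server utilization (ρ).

Server utilization: ρ = λ/μ
ρ = 7.8/9.0 = 0.8667
The server is busy 86.67% of the time.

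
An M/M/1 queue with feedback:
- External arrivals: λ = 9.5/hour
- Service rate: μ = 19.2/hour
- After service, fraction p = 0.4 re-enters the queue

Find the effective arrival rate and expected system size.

Effective arrival rate: λ_eff = λ/(1-p) = 9.5/(1-0.4) = 9.5/0.60 = 15.83333
ρ = λ_eff/μ = 15.83333/19.2 = 0.824653
L = ρ/(1-ρ) = 0.824653/(1-0.824653) = 4.7030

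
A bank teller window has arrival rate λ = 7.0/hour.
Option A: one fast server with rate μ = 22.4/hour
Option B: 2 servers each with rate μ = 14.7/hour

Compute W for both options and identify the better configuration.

Option A: single server μ = 22.4 (M/M/1)
  ρ_A = 7.0/22.4 = 0.3125
  W_A = 1/(μ-λ) = 1/(22.4-7.0) = 1/15.40 = 0.06494

Option B: 2 servers μ = 14.7 (M/M/2)
  ρ_B = λ/(cμ) = 7.0/(2×14.7) = 0.2381
  Offered load a = λ/μ = cρ = 7.0/14.7 = 0.4762
  P₀ = [ Σₙ₌₀^1 aⁿ/n! + a^2/(2!(1-ρ)) ]⁻¹
  Σ = a^0/0! + a^1/1! = 1.0000 + 0.4762 = 1.4762
  a^2/(2!(1-ρ)) = 0.2268/(2 × 0.7619) = 0.1488
  P₀ = 1/(1.4762 + 0.1488) = 0.6154
  Lq = P₀·a^2·ρ / (2!(1-ρ)²) = 0.6154 × 0.2268 × 0.2381 / (2 × 0.5805) = 0.02862
  Wq_B = Lq/λ = 0.028617/7.0 = 0.004088
  W_B = Wq_B + 1/μ = 0.004088 + 0.06803 = 0.07212

Since W_A = 0.06494 < W_B = 0.07212, Option A (single fast server) has the shorter time in system.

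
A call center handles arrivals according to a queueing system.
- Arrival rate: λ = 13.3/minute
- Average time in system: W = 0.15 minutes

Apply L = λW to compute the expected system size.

Little's Law: L = λW
L = 13.3 × 0.15 = 1.9950 calls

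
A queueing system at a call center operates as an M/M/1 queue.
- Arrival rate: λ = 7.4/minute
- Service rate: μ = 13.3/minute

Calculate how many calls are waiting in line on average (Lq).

ρ = λ/μ = 7.4/13.3 = 0.5564
For M/M/1: Lq = λ²/(μ(μ-λ))
Lq = 54.76/(13.3 × 5.90)
Lq = 0.6978 calls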